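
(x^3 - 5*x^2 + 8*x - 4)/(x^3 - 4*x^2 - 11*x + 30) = (x^2 - 3*x + 2)/(x^2 - 2*x - 15)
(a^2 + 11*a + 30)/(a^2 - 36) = (a + 5)/(a - 6)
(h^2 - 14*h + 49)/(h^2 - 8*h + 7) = (h - 7)/(h - 1)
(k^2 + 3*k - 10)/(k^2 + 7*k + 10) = (k - 2)/(k + 2)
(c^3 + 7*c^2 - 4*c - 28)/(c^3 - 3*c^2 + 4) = (c^2 + 9*c + 14)/(c^2 - c - 2)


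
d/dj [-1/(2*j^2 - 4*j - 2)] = (j - 1)/(-j^2 + 2*j + 1)^2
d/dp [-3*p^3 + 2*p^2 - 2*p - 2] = -9*p^2 + 4*p - 2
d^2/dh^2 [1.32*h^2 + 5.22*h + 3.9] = 2.64000000000000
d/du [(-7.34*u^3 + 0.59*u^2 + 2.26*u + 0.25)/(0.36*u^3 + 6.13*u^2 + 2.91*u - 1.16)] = (8.88178419700125e-16*u^5 - 45.2066*u^4 - 44.346*u^3 + 13.1363*u^2 - 4.4338*u - 3.3491)/(0.1296*u^6 + 4.4136*u^5 + 39.6721*u^4 + 34.8414*u^3 - 5.7535*u^2 - 6.7512*u + 1.3456)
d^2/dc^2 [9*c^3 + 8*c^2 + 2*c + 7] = 54*c + 16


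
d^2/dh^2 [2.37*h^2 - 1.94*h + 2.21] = 4.74000000000000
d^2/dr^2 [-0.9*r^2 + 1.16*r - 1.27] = -1.80000000000000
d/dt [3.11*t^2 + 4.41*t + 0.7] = 6.22*t + 4.41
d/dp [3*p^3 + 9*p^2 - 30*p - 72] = 9*p^2 + 18*p - 30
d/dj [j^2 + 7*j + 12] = 2*j + 7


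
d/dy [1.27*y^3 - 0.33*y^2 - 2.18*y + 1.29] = 3.81*y^2 - 0.66*y - 2.18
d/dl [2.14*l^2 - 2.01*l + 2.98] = 4.28*l - 2.01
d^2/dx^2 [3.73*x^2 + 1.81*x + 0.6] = 7.46000000000000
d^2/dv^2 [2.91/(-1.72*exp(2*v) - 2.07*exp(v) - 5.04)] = (-2.91*(3.44*exp(v) + 2.07)*(6.88*exp(v) + 4.14)*exp(v) + (20.0208*exp(v) + 6.0237)*(1.72*exp(2*v) + 2.07*exp(v) + 5.04))*exp(v)/(1.72*exp(2*v) + 2.07*exp(v) + 5.04)^3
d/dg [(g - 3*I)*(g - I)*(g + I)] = 3*g^2 - 6*I*g + 1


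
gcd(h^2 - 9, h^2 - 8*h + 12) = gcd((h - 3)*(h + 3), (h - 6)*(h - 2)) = 1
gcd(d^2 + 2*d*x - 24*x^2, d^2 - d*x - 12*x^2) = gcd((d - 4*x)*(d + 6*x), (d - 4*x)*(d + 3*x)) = -d + 4*x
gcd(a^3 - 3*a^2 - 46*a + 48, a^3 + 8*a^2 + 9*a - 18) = a^2 + 5*a - 6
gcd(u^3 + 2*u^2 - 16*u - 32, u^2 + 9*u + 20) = u + 4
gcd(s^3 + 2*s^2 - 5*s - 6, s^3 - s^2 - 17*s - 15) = s^2 + 4*s + 3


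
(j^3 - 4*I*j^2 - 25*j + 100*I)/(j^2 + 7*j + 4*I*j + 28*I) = (j^3 - 4*I*j^2 - 25*j + 100*I)/(j^2 + j*(7 + 4*I) + 28*I)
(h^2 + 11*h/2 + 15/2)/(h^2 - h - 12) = (h + 5/2)/(h - 4)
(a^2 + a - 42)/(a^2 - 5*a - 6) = (a + 7)/(a + 1)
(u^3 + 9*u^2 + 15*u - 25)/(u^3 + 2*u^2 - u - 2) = (u^2 + 10*u + 25)/(u^2 + 3*u + 2)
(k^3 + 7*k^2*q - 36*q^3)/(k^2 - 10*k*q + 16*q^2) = (-k^2 - 9*k*q - 18*q^2)/(-k + 8*q)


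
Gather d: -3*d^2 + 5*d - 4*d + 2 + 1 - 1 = -3*d^2 + d + 2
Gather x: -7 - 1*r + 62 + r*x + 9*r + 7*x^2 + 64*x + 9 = 8*r + 7*x^2 + x*(r + 64) + 64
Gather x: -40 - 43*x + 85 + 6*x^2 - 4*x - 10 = 6*x^2 - 47*x + 35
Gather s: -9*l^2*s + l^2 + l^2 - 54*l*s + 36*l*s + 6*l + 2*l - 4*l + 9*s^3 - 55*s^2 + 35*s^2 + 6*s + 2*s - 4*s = 2*l^2 + 4*l + 9*s^3 - 20*s^2 + s*(-9*l^2 - 18*l + 4)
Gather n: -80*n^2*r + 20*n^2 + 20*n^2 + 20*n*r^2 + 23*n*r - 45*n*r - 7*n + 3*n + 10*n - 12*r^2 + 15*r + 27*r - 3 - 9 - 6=n^2*(40 - 80*r) + n*(20*r^2 - 22*r + 6) - 12*r^2 + 42*r - 18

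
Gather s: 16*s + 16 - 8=16*s + 8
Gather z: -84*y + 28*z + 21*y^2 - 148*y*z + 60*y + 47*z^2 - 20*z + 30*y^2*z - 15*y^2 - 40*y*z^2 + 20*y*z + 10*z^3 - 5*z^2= 6*y^2 - 24*y + 10*z^3 + z^2*(42 - 40*y) + z*(30*y^2 - 128*y + 8)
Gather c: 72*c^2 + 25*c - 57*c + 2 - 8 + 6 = 72*c^2 - 32*c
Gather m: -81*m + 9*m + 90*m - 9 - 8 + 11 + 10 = 18*m + 4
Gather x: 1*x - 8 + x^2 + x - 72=x^2 + 2*x - 80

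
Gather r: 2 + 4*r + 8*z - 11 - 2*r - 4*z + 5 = 2*r + 4*z - 4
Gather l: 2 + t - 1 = t + 1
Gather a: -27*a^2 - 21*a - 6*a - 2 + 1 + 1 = -27*a^2 - 27*a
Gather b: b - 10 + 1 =b - 9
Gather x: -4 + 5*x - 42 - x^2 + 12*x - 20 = -x^2 + 17*x - 66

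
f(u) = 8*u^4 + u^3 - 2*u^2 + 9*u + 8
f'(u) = 32*u^3 + 3*u^2 - 4*u + 9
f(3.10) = 785.29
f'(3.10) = 978.74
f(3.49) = 1244.40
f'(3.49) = 1391.85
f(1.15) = 31.22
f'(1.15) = 57.04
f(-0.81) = 2.31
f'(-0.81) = -2.80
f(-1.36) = 16.91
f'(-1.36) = -60.51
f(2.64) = 424.82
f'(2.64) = 608.14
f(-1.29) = 13.07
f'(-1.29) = -49.54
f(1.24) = 36.91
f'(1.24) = 69.66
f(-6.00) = 10034.00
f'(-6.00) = -6771.00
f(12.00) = 167444.00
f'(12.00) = 55689.00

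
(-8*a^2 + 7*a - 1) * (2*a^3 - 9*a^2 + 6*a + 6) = -16*a^5 + 86*a^4 - 113*a^3 + 3*a^2 + 36*a - 6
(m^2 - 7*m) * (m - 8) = m^3 - 15*m^2 + 56*m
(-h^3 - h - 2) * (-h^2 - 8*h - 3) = h^5 + 8*h^4 + 4*h^3 + 10*h^2 + 19*h + 6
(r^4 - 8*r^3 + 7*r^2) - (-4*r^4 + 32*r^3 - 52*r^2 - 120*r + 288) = 5*r^4 - 40*r^3 + 59*r^2 + 120*r - 288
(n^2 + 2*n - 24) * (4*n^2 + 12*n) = 4*n^4 + 20*n^3 - 72*n^2 - 288*n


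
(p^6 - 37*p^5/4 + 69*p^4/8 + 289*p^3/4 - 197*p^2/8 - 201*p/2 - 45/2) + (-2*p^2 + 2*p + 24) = p^6 - 37*p^5/4 + 69*p^4/8 + 289*p^3/4 - 213*p^2/8 - 197*p/2 + 3/2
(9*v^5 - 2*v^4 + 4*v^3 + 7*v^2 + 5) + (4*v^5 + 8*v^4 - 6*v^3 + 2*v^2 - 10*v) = 13*v^5 + 6*v^4 - 2*v^3 + 9*v^2 - 10*v + 5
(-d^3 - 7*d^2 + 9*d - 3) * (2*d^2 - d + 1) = -2*d^5 - 13*d^4 + 24*d^3 - 22*d^2 + 12*d - 3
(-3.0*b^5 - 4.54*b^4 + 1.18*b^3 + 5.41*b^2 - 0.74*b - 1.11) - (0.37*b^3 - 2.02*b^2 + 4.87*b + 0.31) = -3.0*b^5 - 4.54*b^4 + 0.81*b^3 + 7.43*b^2 - 5.61*b - 1.42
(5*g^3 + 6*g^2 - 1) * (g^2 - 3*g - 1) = 5*g^5 - 9*g^4 - 23*g^3 - 7*g^2 + 3*g + 1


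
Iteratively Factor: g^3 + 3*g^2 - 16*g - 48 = (g + 4)*(g^2 - g - 12) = (g + 3)*(g + 4)*(g - 4)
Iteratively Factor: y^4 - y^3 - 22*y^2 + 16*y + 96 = (y - 4)*(y^3 + 3*y^2 - 10*y - 24) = (y - 4)*(y + 2)*(y^2 + y - 12) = (y - 4)*(y - 3)*(y + 2)*(y + 4)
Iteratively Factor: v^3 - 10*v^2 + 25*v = (v - 5)*(v^2 - 5*v) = v*(v - 5)*(v - 5)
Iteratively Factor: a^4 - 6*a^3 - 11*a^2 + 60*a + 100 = (a + 2)*(a^3 - 8*a^2 + 5*a + 50) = (a + 2)^2*(a^2 - 10*a + 25) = (a - 5)*(a + 2)^2*(a - 5)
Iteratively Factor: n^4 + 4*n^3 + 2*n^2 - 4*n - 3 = (n - 1)*(n^3 + 5*n^2 + 7*n + 3) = (n - 1)*(n + 1)*(n^2 + 4*n + 3) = (n - 1)*(n + 1)^2*(n + 3)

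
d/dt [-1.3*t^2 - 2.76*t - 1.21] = -2.6*t - 2.76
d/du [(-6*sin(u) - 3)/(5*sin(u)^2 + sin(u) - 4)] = 3*(10*sin(u)^2 + 10*sin(u) + 9)*cos(u)/(5*sin(u)^2 + sin(u) - 4)^2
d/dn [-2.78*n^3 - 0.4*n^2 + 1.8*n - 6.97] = -8.34*n^2 - 0.8*n + 1.8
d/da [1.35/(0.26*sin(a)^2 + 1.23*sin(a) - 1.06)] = -(0.702*sin(a) + 1.6605)*cos(a)/(0.26*sin(a)^2 + 1.23*sin(a) - 1.06)^2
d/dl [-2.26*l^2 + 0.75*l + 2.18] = 0.75 - 4.52*l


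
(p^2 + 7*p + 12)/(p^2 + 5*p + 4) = (p + 3)/(p + 1)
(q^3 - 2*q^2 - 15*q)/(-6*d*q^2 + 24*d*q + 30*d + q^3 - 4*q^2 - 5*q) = q*(q + 3)/(-6*d*q - 6*d + q^2 + q)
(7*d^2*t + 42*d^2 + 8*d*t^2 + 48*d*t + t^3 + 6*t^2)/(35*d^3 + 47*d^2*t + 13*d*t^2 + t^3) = (t + 6)/(5*d + t)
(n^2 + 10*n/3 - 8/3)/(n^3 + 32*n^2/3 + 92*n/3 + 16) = (3*n - 2)/(3*n^2 + 20*n + 12)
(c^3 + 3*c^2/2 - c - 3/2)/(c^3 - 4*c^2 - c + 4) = (c + 3/2)/(c - 4)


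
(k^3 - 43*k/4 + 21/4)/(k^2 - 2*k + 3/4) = (2*k^2 + k - 21)/(2*k - 3)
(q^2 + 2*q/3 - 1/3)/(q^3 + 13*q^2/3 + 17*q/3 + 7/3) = (3*q - 1)/(3*q^2 + 10*q + 7)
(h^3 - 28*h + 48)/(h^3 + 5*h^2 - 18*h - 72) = (h - 2)/(h + 3)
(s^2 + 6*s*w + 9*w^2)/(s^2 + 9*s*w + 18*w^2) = (s + 3*w)/(s + 6*w)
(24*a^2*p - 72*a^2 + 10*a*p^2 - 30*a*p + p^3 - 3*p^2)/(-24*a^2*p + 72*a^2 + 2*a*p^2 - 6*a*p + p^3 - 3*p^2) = (4*a + p)/(-4*a + p)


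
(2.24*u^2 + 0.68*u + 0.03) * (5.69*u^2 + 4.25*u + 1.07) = 12.7456*u^4 + 13.3892*u^3 + 5.4575*u^2 + 0.8551*u + 0.0321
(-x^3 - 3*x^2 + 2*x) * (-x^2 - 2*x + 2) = x^5 + 5*x^4 + 2*x^3 - 10*x^2 + 4*x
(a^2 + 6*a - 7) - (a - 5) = a^2 + 5*a - 2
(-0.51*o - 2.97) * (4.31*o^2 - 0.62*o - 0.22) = -2.1981*o^3 - 12.4845*o^2 + 1.9536*o + 0.6534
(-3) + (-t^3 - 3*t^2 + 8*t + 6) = -t^3 - 3*t^2 + 8*t + 3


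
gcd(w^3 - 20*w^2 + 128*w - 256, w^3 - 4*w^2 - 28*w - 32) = w - 8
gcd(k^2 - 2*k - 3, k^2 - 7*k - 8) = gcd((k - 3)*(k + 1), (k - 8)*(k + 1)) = k + 1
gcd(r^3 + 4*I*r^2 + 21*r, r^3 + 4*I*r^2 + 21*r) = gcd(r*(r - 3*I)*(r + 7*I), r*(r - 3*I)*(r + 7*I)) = r^3 + 4*I*r^2 + 21*r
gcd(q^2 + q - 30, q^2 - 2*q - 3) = 1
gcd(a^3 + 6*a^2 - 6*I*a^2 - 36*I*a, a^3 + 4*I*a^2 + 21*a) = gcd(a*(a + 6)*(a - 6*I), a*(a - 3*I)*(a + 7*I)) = a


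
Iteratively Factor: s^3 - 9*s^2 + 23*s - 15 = (s - 3)*(s^2 - 6*s + 5) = (s - 5)*(s - 3)*(s - 1)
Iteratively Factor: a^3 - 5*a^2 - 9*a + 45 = (a + 3)*(a^2 - 8*a + 15) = (a - 5)*(a + 3)*(a - 3)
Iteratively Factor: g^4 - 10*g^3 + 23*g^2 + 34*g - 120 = (g - 3)*(g^3 - 7*g^2 + 2*g + 40) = (g - 3)*(g + 2)*(g^2 - 9*g + 20) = (g - 4)*(g - 3)*(g + 2)*(g - 5)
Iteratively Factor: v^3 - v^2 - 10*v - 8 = (v + 1)*(v^2 - 2*v - 8) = (v - 4)*(v + 1)*(v + 2)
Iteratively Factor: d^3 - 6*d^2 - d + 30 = (d - 3)*(d^2 - 3*d - 10) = (d - 5)*(d - 3)*(d + 2)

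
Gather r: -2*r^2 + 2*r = -2*r^2 + 2*r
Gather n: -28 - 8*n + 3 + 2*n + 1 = -6*n - 24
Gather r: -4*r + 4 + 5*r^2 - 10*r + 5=5*r^2 - 14*r + 9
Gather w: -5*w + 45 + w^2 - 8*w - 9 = w^2 - 13*w + 36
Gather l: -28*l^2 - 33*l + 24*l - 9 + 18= -28*l^2 - 9*l + 9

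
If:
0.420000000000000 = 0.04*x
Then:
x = 10.50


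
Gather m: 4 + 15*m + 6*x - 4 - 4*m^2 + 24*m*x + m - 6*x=-4*m^2 + m*(24*x + 16)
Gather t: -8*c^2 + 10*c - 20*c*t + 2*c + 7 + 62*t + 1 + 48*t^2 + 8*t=-8*c^2 + 12*c + 48*t^2 + t*(70 - 20*c) + 8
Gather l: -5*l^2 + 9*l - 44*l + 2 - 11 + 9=-5*l^2 - 35*l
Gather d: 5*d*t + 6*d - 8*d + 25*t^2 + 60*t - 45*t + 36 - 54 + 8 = d*(5*t - 2) + 25*t^2 + 15*t - 10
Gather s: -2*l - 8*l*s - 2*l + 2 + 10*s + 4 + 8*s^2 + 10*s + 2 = -4*l + 8*s^2 + s*(20 - 8*l) + 8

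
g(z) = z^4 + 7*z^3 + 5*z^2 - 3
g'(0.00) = 0.00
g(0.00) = -3.00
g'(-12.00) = -4008.00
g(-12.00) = 9357.00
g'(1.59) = 85.07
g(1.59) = 44.17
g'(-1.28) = 13.22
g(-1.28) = -6.80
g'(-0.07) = -0.60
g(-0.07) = -2.98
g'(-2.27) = 38.72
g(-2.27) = -32.56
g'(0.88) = 27.79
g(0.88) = 6.24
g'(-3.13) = 51.78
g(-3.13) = -72.69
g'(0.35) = 6.24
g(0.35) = -2.07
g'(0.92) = 30.09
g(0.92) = 7.40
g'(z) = 4*z^3 + 21*z^2 + 10*z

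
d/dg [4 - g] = -1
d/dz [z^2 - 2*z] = 2*z - 2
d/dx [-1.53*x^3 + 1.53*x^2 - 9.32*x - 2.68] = -4.59*x^2 + 3.06*x - 9.32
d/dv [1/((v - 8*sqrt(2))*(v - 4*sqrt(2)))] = 2*(-v + 6*sqrt(2))/(v^4 - 24*sqrt(2)*v^3 + 416*v^2 - 1536*sqrt(2)*v + 4096)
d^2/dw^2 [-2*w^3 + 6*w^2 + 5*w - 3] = 12 - 12*w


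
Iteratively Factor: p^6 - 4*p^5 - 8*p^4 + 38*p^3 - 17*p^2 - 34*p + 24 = (p - 4)*(p^5 - 8*p^3 + 6*p^2 + 7*p - 6) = (p - 4)*(p + 1)*(p^4 - p^3 - 7*p^2 + 13*p - 6) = (p - 4)*(p - 2)*(p + 1)*(p^3 + p^2 - 5*p + 3) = (p - 4)*(p - 2)*(p + 1)*(p + 3)*(p^2 - 2*p + 1) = (p - 4)*(p - 2)*(p - 1)*(p + 1)*(p + 3)*(p - 1)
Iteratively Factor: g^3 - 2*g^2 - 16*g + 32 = (g - 4)*(g^2 + 2*g - 8) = (g - 4)*(g + 4)*(g - 2)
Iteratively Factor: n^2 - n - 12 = (n + 3)*(n - 4)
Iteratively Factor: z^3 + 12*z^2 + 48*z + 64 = (z + 4)*(z^2 + 8*z + 16) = (z + 4)^2*(z + 4)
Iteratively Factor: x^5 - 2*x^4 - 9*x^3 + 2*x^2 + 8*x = (x - 4)*(x^4 + 2*x^3 - x^2 - 2*x) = (x - 4)*(x - 1)*(x^3 + 3*x^2 + 2*x) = (x - 4)*(x - 1)*(x + 2)*(x^2 + x) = (x - 4)*(x - 1)*(x + 1)*(x + 2)*(x)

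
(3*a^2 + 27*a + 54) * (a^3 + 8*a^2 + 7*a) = 3*a^5 + 51*a^4 + 291*a^3 + 621*a^2 + 378*a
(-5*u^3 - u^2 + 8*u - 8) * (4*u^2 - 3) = -20*u^5 - 4*u^4 + 47*u^3 - 29*u^2 - 24*u + 24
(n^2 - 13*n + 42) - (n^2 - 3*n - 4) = 46 - 10*n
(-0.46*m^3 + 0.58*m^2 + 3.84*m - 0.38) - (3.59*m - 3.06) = -0.46*m^3 + 0.58*m^2 + 0.25*m + 2.68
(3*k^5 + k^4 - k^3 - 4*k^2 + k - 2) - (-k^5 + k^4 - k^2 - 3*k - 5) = 4*k^5 - k^3 - 3*k^2 + 4*k + 3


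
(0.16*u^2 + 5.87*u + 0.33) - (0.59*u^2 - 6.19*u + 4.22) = -0.43*u^2 + 12.06*u - 3.89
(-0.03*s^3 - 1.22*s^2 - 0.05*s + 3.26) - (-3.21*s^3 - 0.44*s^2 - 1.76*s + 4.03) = 3.18*s^3 - 0.78*s^2 + 1.71*s - 0.77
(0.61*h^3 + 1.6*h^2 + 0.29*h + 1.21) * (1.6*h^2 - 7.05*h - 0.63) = 0.976*h^5 - 1.7405*h^4 - 11.2003*h^3 - 1.1165*h^2 - 8.7132*h - 0.7623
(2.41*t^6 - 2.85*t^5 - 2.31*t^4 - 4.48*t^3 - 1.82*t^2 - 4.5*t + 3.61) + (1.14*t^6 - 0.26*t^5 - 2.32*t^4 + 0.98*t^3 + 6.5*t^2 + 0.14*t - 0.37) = 3.55*t^6 - 3.11*t^5 - 4.63*t^4 - 3.5*t^3 + 4.68*t^2 - 4.36*t + 3.24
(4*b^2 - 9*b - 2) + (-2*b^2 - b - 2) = 2*b^2 - 10*b - 4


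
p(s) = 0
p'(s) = 0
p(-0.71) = 0.00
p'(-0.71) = 0.00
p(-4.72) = 0.00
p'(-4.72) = 0.00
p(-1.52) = 0.00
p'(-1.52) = 0.00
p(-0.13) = 0.00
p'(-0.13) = 0.00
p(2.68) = 0.00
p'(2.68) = 0.00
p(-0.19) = 0.00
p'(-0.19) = 0.00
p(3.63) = 0.00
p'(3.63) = 0.00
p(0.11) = 0.00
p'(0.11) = 0.00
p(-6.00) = 0.00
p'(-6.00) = 0.00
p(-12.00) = 0.00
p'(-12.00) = 0.00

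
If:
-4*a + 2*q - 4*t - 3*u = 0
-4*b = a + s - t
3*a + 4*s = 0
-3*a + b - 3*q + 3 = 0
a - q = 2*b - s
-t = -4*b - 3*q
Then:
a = 18/19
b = 3/38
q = 3/38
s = -27/38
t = 21/38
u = -37/19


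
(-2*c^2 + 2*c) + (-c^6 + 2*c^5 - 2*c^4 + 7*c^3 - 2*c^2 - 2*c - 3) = -c^6 + 2*c^5 - 2*c^4 + 7*c^3 - 4*c^2 - 3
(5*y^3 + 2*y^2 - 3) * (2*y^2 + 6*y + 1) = 10*y^5 + 34*y^4 + 17*y^3 - 4*y^2 - 18*y - 3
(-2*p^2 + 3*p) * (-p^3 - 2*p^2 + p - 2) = 2*p^5 + p^4 - 8*p^3 + 7*p^2 - 6*p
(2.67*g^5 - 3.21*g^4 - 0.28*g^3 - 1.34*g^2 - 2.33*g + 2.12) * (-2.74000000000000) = -7.3158*g^5 + 8.7954*g^4 + 0.7672*g^3 + 3.6716*g^2 + 6.3842*g - 5.8088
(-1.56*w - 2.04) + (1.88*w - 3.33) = 0.32*w - 5.37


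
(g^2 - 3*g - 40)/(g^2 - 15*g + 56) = (g + 5)/(g - 7)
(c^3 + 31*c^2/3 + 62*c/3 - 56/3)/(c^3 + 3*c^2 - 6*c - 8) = (c^2 + 19*c/3 - 14/3)/(c^2 - c - 2)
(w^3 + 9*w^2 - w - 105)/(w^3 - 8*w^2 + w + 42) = (w^2 + 12*w + 35)/(w^2 - 5*w - 14)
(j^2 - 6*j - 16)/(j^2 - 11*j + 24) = (j + 2)/(j - 3)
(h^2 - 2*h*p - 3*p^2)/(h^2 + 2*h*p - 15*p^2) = (h + p)/(h + 5*p)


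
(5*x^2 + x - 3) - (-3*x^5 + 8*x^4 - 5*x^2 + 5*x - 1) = 3*x^5 - 8*x^4 + 10*x^2 - 4*x - 2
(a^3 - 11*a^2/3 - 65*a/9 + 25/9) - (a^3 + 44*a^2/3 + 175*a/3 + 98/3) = -55*a^2/3 - 590*a/9 - 269/9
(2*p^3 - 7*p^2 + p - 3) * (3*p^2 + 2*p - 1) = 6*p^5 - 17*p^4 - 13*p^3 - 7*p + 3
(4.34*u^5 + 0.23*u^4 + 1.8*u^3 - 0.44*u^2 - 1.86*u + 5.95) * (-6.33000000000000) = -27.4722*u^5 - 1.4559*u^4 - 11.394*u^3 + 2.7852*u^2 + 11.7738*u - 37.6635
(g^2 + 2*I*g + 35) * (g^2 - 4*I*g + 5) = g^4 - 2*I*g^3 + 48*g^2 - 130*I*g + 175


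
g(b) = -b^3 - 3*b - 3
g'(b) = -3*b^2 - 3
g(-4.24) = 85.95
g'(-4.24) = -56.93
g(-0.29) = -2.11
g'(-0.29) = -3.25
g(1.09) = -7.57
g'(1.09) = -6.56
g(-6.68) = 315.12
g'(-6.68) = -136.87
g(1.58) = -11.68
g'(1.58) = -10.49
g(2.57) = -27.68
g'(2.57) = -22.81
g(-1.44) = 4.31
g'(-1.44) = -9.22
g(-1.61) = 6.00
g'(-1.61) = -10.78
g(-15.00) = 3417.00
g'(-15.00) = -678.00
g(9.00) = -759.00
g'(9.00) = -246.00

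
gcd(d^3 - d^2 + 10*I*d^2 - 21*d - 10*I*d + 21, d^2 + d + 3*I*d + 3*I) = d + 3*I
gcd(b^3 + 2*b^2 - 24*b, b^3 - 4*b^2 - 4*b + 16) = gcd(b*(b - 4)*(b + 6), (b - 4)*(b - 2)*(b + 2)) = b - 4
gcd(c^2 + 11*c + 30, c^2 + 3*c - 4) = 1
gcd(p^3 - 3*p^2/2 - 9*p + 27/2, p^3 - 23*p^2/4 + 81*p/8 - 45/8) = p^2 - 9*p/2 + 9/2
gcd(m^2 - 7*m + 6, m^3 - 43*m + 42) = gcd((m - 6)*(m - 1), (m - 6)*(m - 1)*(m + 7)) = m^2 - 7*m + 6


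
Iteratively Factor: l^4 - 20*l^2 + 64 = (l + 4)*(l^3 - 4*l^2 - 4*l + 16) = (l - 4)*(l + 4)*(l^2 - 4) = (l - 4)*(l - 2)*(l + 4)*(l + 2)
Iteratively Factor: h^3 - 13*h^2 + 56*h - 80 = (h - 4)*(h^2 - 9*h + 20) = (h - 4)^2*(h - 5)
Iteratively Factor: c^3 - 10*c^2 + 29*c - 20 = (c - 1)*(c^2 - 9*c + 20) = (c - 5)*(c - 1)*(c - 4)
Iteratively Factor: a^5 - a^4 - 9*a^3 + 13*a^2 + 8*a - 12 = (a + 3)*(a^4 - 4*a^3 + 3*a^2 + 4*a - 4) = (a - 2)*(a + 3)*(a^3 - 2*a^2 - a + 2) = (a - 2)^2*(a + 3)*(a^2 - 1) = (a - 2)^2*(a + 1)*(a + 3)*(a - 1)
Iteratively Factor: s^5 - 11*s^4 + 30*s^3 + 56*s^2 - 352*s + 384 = (s - 4)*(s^4 - 7*s^3 + 2*s^2 + 64*s - 96) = (s - 4)^2*(s^3 - 3*s^2 - 10*s + 24) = (s - 4)^3*(s^2 + s - 6) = (s - 4)^3*(s - 2)*(s + 3)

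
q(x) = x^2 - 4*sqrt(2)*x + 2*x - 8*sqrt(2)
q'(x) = 2*x - 4*sqrt(2) + 2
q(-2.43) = 3.48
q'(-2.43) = -8.52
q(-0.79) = -7.80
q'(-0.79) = -5.24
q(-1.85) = -1.13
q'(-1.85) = -7.36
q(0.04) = -11.46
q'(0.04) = -3.58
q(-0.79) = -7.80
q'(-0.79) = -5.24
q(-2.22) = 1.73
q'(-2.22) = -8.10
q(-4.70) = 27.96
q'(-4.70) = -13.06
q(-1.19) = -5.55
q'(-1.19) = -6.04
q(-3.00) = 8.66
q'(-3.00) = -9.66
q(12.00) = 88.80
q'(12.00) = 20.34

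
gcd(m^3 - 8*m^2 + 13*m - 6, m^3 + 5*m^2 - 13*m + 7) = m^2 - 2*m + 1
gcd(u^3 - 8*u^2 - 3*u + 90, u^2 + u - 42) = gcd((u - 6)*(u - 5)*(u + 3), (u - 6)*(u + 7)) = u - 6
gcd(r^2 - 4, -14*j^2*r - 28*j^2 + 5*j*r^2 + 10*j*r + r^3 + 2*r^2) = r + 2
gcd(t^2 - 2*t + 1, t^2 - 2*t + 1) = t^2 - 2*t + 1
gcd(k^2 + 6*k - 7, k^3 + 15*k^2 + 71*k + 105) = k + 7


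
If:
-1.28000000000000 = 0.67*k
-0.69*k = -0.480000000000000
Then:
No Solution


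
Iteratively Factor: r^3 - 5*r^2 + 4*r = (r)*(r^2 - 5*r + 4) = r*(r - 1)*(r - 4)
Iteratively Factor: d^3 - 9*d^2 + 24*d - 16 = (d - 4)*(d^2 - 5*d + 4) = (d - 4)*(d - 1)*(d - 4)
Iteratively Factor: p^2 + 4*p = (p)*(p + 4)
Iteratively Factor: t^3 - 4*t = (t)*(t^2 - 4) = t*(t + 2)*(t - 2)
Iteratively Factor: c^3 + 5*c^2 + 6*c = (c + 2)*(c^2 + 3*c) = (c + 2)*(c + 3)*(c)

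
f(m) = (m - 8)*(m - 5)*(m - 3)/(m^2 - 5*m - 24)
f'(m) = (5 - 2*m)*(m - 8)*(m - 5)*(m - 3)/(m^2 - 5*m - 24)^2 + (m - 8)*(m - 5)/(m^2 - 5*m - 24) + (m - 8)*(m - 3)/(m^2 - 5*m - 24) + (m - 5)*(m - 3)/(m^2 - 5*m - 24) = (m^2 + 6*m - 39)/(m^2 + 6*m + 9)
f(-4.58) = -45.96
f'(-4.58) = -18.23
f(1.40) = 1.31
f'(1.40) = -1.48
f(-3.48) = -114.48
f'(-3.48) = -207.33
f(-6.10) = -32.58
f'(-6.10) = -3.99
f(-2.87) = 355.36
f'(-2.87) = -2839.24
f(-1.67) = 23.42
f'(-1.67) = -26.14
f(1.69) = 0.92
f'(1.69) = -1.18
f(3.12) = -0.04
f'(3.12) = -0.28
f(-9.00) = -28.00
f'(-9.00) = -0.33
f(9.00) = 2.00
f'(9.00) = 0.67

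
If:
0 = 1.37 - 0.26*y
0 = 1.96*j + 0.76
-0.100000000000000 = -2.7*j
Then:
No Solution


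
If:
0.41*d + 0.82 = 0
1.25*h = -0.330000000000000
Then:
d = -2.00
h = -0.26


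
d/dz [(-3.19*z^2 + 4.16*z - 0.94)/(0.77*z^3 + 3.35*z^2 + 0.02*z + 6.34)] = (2.4563*z^4 - 6.4064*z^3 - 11.8284*z^2 - 34.1512*z + 26.3932)/(0.5929*z^6 + 5.159*z^5 + 11.2533*z^4 + 9.8976*z^3 + 42.4784*z^2 + 0.2536*z + 40.1956)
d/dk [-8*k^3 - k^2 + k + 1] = -24*k^2 - 2*k + 1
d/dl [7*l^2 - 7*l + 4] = 14*l - 7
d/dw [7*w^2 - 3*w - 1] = 14*w - 3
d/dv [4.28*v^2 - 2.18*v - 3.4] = 8.56*v - 2.18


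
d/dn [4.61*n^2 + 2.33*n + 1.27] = 9.22*n + 2.33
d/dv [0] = 0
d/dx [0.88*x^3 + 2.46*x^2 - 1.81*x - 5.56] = 2.64*x^2 + 4.92*x - 1.81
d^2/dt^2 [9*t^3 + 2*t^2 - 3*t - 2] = 54*t + 4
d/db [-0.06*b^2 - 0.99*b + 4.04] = -0.12*b - 0.99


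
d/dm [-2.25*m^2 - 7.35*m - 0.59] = -4.5*m - 7.35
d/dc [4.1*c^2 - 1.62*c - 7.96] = 8.2*c - 1.62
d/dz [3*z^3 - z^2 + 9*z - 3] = 9*z^2 - 2*z + 9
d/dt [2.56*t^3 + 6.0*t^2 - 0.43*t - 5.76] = 7.68*t^2 + 12.0*t - 0.43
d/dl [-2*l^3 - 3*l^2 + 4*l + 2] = -6*l^2 - 6*l + 4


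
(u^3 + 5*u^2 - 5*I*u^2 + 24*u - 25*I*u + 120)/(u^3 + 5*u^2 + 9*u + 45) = (u - 8*I)/(u - 3*I)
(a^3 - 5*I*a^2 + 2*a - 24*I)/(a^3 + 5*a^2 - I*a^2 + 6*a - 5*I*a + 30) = (a - 4*I)/(a + 5)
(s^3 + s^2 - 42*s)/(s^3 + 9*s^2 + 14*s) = (s - 6)/(s + 2)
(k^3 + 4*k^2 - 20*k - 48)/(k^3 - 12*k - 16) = (k + 6)/(k + 2)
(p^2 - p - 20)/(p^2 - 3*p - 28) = (p - 5)/(p - 7)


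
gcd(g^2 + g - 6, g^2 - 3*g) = 1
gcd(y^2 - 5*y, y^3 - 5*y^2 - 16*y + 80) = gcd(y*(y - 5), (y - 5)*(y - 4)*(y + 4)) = y - 5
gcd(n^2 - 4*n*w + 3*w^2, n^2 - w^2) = -n + w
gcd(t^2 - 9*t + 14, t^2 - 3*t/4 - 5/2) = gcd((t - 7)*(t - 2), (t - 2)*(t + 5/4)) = t - 2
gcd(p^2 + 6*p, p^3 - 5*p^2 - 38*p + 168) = p + 6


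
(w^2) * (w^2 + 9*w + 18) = w^4 + 9*w^3 + 18*w^2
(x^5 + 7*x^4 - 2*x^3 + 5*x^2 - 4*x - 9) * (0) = 0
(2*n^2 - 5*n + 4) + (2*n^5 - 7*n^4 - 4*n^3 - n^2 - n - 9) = 2*n^5 - 7*n^4 - 4*n^3 + n^2 - 6*n - 5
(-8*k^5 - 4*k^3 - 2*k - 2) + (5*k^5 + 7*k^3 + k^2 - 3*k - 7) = -3*k^5 + 3*k^3 + k^2 - 5*k - 9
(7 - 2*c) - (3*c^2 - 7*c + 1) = -3*c^2 + 5*c + 6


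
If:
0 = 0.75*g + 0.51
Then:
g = -0.68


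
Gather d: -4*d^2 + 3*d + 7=-4*d^2 + 3*d + 7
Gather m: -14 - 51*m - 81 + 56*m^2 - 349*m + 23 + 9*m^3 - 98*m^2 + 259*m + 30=9*m^3 - 42*m^2 - 141*m - 42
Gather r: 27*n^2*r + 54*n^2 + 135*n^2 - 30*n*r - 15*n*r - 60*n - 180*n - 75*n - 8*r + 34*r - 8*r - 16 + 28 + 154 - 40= 189*n^2 - 315*n + r*(27*n^2 - 45*n + 18) + 126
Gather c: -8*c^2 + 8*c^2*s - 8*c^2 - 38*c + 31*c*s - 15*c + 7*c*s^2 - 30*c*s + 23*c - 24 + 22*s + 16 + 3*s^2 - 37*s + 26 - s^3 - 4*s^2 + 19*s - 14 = c^2*(8*s - 16) + c*(7*s^2 + s - 30) - s^3 - s^2 + 4*s + 4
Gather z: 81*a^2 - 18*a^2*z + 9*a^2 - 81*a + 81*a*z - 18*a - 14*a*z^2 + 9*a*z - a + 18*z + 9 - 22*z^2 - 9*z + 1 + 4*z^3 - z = 90*a^2 - 100*a + 4*z^3 + z^2*(-14*a - 22) + z*(-18*a^2 + 90*a + 8) + 10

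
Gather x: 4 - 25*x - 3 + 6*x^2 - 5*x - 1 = 6*x^2 - 30*x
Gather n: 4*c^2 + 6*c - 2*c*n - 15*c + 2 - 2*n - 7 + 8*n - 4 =4*c^2 - 9*c + n*(6 - 2*c) - 9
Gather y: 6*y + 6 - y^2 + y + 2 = -y^2 + 7*y + 8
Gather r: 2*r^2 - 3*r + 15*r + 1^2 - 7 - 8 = 2*r^2 + 12*r - 14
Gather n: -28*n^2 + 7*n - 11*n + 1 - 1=-28*n^2 - 4*n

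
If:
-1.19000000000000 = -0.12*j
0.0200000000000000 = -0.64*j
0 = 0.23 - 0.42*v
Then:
No Solution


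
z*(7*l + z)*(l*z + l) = 7*l^2*z^2 + 7*l^2*z + l*z^3 + l*z^2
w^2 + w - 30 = (w - 5)*(w + 6)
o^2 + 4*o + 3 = (o + 1)*(o + 3)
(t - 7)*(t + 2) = t^2 - 5*t - 14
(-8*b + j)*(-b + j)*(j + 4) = 8*b^2*j + 32*b^2 - 9*b*j^2 - 36*b*j + j^3 + 4*j^2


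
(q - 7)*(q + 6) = q^2 - q - 42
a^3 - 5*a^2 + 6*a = a*(a - 3)*(a - 2)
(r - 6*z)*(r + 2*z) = r^2 - 4*r*z - 12*z^2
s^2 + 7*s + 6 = (s + 1)*(s + 6)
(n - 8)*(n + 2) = n^2 - 6*n - 16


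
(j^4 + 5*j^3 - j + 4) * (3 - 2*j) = -2*j^5 - 7*j^4 + 15*j^3 + 2*j^2 - 11*j + 12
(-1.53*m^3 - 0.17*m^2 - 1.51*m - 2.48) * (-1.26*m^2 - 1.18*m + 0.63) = 1.9278*m^5 + 2.0196*m^4 + 1.1393*m^3 + 4.7995*m^2 + 1.9751*m - 1.5624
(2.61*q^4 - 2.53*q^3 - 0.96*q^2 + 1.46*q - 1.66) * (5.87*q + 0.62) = 15.3207*q^5 - 13.2329*q^4 - 7.2038*q^3 + 7.975*q^2 - 8.839*q - 1.0292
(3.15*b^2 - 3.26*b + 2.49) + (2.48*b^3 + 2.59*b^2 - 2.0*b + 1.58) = 2.48*b^3 + 5.74*b^2 - 5.26*b + 4.07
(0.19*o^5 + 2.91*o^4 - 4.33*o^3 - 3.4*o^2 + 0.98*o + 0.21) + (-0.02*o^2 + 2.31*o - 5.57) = 0.19*o^5 + 2.91*o^4 - 4.33*o^3 - 3.42*o^2 + 3.29*o - 5.36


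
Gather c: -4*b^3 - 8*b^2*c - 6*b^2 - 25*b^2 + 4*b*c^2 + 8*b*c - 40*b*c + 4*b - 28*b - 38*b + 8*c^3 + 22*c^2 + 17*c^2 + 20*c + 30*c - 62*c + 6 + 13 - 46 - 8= -4*b^3 - 31*b^2 - 62*b + 8*c^3 + c^2*(4*b + 39) + c*(-8*b^2 - 32*b - 12) - 35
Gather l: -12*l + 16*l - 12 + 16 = 4*l + 4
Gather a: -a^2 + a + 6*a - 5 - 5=-a^2 + 7*a - 10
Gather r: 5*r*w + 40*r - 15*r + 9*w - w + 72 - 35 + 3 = r*(5*w + 25) + 8*w + 40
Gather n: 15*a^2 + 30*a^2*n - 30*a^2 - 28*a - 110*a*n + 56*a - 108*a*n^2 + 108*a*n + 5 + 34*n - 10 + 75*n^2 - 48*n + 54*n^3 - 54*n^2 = -15*a^2 + 28*a + 54*n^3 + n^2*(21 - 108*a) + n*(30*a^2 - 2*a - 14) - 5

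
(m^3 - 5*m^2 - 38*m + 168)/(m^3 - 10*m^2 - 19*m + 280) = (m^2 + 2*m - 24)/(m^2 - 3*m - 40)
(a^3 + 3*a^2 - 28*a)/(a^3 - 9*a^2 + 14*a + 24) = a*(a + 7)/(a^2 - 5*a - 6)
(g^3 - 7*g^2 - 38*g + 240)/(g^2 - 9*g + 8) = (g^2 + g - 30)/(g - 1)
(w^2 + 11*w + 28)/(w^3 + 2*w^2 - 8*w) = (w + 7)/(w*(w - 2))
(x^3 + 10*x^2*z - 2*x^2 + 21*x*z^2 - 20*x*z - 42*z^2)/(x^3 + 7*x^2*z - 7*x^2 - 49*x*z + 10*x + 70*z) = (x + 3*z)/(x - 5)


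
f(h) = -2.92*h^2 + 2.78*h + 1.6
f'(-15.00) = 90.38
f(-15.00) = -697.10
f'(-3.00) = 20.30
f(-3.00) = -33.02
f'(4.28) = -22.22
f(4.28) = -39.99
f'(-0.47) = 5.52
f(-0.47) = -0.35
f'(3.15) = -15.62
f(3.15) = -18.62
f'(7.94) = -43.59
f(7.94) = -160.41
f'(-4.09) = 26.67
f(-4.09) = -58.62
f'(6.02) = -32.38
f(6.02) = -87.49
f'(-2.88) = 19.60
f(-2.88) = -30.63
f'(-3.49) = 23.16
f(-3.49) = -43.67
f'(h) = 2.78 - 5.84*h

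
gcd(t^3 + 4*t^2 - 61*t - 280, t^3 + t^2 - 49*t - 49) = t + 7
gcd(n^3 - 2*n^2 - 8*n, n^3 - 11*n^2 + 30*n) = n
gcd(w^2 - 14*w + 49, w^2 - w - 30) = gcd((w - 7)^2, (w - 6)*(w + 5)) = 1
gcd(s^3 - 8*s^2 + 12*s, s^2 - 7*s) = s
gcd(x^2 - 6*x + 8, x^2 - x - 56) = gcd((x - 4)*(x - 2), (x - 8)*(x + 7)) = 1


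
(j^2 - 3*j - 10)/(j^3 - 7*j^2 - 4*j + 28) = (j - 5)/(j^2 - 9*j + 14)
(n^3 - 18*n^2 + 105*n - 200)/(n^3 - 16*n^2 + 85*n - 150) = (n - 8)/(n - 6)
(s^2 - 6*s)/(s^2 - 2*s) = (s - 6)/(s - 2)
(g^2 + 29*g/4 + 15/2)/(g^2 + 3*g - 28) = (4*g^2 + 29*g + 30)/(4*(g^2 + 3*g - 28))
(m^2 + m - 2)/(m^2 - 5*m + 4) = (m + 2)/(m - 4)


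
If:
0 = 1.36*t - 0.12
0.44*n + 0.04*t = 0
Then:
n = -0.01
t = 0.09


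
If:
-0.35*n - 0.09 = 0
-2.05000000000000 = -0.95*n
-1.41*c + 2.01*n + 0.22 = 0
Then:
No Solution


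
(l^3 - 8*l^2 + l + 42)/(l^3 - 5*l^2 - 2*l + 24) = (l - 7)/(l - 4)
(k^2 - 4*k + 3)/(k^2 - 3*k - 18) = (-k^2 + 4*k - 3)/(-k^2 + 3*k + 18)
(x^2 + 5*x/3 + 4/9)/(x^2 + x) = (9*x^2 + 15*x + 4)/(9*x*(x + 1))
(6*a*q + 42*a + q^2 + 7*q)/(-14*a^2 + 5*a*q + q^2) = (6*a*q + 42*a + q^2 + 7*q)/(-14*a^2 + 5*a*q + q^2)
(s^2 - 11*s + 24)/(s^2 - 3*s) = (s - 8)/s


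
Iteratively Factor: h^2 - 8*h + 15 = (h - 5)*(h - 3)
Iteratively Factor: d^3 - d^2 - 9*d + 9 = (d + 3)*(d^2 - 4*d + 3) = (d - 1)*(d + 3)*(d - 3)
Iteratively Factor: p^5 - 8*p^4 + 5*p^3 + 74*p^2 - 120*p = (p)*(p^4 - 8*p^3 + 5*p^2 + 74*p - 120) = p*(p - 2)*(p^3 - 6*p^2 - 7*p + 60) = p*(p - 5)*(p - 2)*(p^2 - p - 12) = p*(p - 5)*(p - 2)*(p + 3)*(p - 4)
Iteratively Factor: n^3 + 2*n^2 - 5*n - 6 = (n - 2)*(n^2 + 4*n + 3) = (n - 2)*(n + 3)*(n + 1)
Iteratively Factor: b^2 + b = (b + 1)*(b)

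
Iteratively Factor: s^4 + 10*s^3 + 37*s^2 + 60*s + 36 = (s + 3)*(s^3 + 7*s^2 + 16*s + 12) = (s + 2)*(s + 3)*(s^2 + 5*s + 6) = (s + 2)^2*(s + 3)*(s + 3)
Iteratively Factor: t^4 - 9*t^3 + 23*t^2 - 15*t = (t - 3)*(t^3 - 6*t^2 + 5*t) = (t - 5)*(t - 3)*(t^2 - t) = (t - 5)*(t - 3)*(t - 1)*(t)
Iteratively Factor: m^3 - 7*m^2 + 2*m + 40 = (m - 5)*(m^2 - 2*m - 8) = (m - 5)*(m - 4)*(m + 2)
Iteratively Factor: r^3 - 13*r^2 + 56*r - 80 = (r - 4)*(r^2 - 9*r + 20) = (r - 5)*(r - 4)*(r - 4)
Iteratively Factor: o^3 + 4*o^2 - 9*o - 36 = (o - 3)*(o^2 + 7*o + 12) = (o - 3)*(o + 3)*(o + 4)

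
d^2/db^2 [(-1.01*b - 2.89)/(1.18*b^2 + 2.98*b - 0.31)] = (-(1.01*b + 2.89)*(2.36*b + 2.98)*(4.72*b + 5.96) + (7.1508*b + 12.84)*(1.18*b^2 + 2.98*b - 0.31))/(1.18*b^2 + 2.98*b - 0.31)^3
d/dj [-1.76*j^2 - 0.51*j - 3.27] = -3.52*j - 0.51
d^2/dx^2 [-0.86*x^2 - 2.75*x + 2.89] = -1.72000000000000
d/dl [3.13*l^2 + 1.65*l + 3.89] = 6.26*l + 1.65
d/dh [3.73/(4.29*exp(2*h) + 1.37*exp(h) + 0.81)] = (-32.0034*exp(h) - 5.1101)*exp(h)/(4.29*exp(2*h) + 1.37*exp(h) + 0.81)^2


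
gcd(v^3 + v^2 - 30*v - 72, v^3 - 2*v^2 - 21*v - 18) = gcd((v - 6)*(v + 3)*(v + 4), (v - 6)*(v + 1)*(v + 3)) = v^2 - 3*v - 18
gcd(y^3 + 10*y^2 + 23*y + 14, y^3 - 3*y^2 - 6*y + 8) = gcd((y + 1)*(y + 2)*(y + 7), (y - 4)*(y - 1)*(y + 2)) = y + 2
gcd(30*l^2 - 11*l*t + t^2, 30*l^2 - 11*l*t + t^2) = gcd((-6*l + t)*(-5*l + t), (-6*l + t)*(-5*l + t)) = 30*l^2 - 11*l*t + t^2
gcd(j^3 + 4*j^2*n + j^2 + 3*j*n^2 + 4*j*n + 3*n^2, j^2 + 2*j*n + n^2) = j + n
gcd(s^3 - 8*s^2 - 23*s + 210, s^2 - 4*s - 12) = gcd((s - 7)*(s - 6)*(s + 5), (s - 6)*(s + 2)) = s - 6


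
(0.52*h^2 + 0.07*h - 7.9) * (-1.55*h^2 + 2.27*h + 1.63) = -0.806*h^4 + 1.0719*h^3 + 13.2515*h^2 - 17.8189*h - 12.877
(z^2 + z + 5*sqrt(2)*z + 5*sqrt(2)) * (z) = z^3 + z^2 + 5*sqrt(2)*z^2 + 5*sqrt(2)*z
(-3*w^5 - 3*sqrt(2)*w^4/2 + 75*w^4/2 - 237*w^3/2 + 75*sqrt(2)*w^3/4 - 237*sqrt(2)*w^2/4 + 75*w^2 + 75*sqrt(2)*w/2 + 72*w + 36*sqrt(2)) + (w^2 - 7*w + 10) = -3*w^5 - 3*sqrt(2)*w^4/2 + 75*w^4/2 - 237*w^3/2 + 75*sqrt(2)*w^3/4 - 237*sqrt(2)*w^2/4 + 76*w^2 + 75*sqrt(2)*w/2 + 65*w + 10 + 36*sqrt(2)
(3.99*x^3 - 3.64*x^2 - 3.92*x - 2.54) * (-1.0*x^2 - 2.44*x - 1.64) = -3.99*x^5 - 6.0956*x^4 + 6.258*x^3 + 18.0744*x^2 + 12.6264*x + 4.1656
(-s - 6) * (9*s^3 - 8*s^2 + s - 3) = -9*s^4 - 46*s^3 + 47*s^2 - 3*s + 18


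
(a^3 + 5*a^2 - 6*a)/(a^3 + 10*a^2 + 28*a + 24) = a*(a - 1)/(a^2 + 4*a + 4)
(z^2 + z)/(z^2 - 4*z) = (z + 1)/(z - 4)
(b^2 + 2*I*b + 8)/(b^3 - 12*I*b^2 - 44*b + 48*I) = (b + 4*I)/(b^2 - 10*I*b - 24)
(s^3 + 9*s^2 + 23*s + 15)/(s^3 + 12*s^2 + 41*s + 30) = (s + 3)/(s + 6)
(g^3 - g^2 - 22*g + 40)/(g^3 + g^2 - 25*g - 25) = (g^2 - 6*g + 8)/(g^2 - 4*g - 5)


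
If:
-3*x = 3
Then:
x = -1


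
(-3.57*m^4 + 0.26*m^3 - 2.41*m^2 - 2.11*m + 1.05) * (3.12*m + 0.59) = -11.1384*m^5 - 1.2951*m^4 - 7.3658*m^3 - 8.0051*m^2 + 2.0311*m + 0.6195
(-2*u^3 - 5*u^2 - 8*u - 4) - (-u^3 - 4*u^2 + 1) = -u^3 - u^2 - 8*u - 5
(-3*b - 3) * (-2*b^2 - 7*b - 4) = 6*b^3 + 27*b^2 + 33*b + 12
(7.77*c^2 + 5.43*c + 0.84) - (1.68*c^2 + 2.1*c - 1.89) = 6.09*c^2 + 3.33*c + 2.73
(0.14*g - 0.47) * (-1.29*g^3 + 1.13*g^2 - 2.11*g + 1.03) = -0.1806*g^4 + 0.7645*g^3 - 0.8265*g^2 + 1.1359*g - 0.4841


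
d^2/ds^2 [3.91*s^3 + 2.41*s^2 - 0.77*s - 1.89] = 23.46*s + 4.82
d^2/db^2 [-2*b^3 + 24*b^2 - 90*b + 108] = 48 - 12*b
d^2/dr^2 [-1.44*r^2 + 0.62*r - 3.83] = -2.88000000000000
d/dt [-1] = 0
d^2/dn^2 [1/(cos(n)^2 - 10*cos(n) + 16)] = (-8*sin(n)^4 + 76*sin(n)^2 - 395*cos(n) + 15*cos(3*n) + 268)/(2*(cos(n) - 8)^3*(cos(n) - 2)^3)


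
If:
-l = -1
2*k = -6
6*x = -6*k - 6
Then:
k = -3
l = 1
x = 2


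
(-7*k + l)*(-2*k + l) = 14*k^2 - 9*k*l + l^2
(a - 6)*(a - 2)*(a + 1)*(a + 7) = a^4 - 45*a^2 + 40*a + 84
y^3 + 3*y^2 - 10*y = y*(y - 2)*(y + 5)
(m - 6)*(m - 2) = m^2 - 8*m + 12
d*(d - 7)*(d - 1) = d^3 - 8*d^2 + 7*d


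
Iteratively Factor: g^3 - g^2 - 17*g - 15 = (g + 3)*(g^2 - 4*g - 5) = (g - 5)*(g + 3)*(g + 1)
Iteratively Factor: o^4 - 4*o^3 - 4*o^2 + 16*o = (o - 2)*(o^3 - 2*o^2 - 8*o) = o*(o - 2)*(o^2 - 2*o - 8) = o*(o - 4)*(o - 2)*(o + 2)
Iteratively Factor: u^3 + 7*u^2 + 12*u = (u)*(u^2 + 7*u + 12) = u*(u + 4)*(u + 3)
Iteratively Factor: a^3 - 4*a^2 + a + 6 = (a - 3)*(a^2 - a - 2) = (a - 3)*(a + 1)*(a - 2)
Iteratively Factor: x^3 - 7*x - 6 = (x - 3)*(x^2 + 3*x + 2) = (x - 3)*(x + 1)*(x + 2)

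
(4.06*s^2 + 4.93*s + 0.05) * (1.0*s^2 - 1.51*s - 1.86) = 4.06*s^4 - 1.2006*s^3 - 14.9459*s^2 - 9.2453*s - 0.093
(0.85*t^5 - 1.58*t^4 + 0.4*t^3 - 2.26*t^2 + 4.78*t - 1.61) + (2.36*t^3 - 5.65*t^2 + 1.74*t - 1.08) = 0.85*t^5 - 1.58*t^4 + 2.76*t^3 - 7.91*t^2 + 6.52*t - 2.69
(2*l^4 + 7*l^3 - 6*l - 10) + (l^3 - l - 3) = 2*l^4 + 8*l^3 - 7*l - 13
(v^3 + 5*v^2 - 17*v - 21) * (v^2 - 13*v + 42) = v^5 - 8*v^4 - 40*v^3 + 410*v^2 - 441*v - 882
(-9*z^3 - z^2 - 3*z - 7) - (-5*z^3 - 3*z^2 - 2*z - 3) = -4*z^3 + 2*z^2 - z - 4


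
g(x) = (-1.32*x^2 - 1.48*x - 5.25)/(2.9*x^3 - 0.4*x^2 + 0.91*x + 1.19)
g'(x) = (-2.64*x - 1.48)/(2.9*x^3 - 0.4*x^2 + 0.91*x + 1.19) + (-8.7*x^2 + 0.8*x - 0.91)*(-1.32*x^2 - 1.48*x - 5.25)/(2.9*x^3 - 0.4*x^2 + 0.91*x + 1.19)^2 = (3.828*x^4 + 8.584*x^3 + 43.8818*x^2 - 7.3416*x + 3.0163)/(8.41*x^6 - 2.32*x^5 + 5.438*x^4 + 6.174*x^3 - 0.1239*x^2 + 2.1658*x + 1.4161)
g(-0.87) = 2.73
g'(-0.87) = 11.90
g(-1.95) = 0.31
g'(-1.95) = 0.32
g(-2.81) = 0.17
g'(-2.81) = 0.09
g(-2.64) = 0.18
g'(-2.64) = 0.11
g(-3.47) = 0.13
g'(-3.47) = 0.05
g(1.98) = -0.56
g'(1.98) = 0.50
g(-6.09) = 0.07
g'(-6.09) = 0.01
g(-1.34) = 0.73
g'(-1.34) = 1.40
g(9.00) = -0.06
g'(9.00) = 0.01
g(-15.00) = 0.03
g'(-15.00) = 0.00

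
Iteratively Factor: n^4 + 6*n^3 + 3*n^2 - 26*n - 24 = (n + 3)*(n^3 + 3*n^2 - 6*n - 8) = (n - 2)*(n + 3)*(n^2 + 5*n + 4) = (n - 2)*(n + 1)*(n + 3)*(n + 4)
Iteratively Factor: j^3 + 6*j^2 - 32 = (j - 2)*(j^2 + 8*j + 16) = (j - 2)*(j + 4)*(j + 4)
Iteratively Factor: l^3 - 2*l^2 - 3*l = (l - 3)*(l^2 + l) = (l - 3)*(l + 1)*(l)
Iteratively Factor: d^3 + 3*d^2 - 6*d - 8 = (d - 2)*(d^2 + 5*d + 4) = (d - 2)*(d + 1)*(d + 4)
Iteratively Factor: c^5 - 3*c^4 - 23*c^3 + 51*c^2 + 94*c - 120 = (c - 5)*(c^4 + 2*c^3 - 13*c^2 - 14*c + 24) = (c - 5)*(c - 1)*(c^3 + 3*c^2 - 10*c - 24) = (c - 5)*(c - 1)*(c + 4)*(c^2 - c - 6) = (c - 5)*(c - 3)*(c - 1)*(c + 4)*(c + 2)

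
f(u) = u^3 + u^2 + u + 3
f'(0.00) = 1.00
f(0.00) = 3.00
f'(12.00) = 457.00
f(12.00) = 1887.00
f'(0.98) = 5.84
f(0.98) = 5.88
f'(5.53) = 103.80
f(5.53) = 208.22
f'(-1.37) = 3.89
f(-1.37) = 0.94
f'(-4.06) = 42.33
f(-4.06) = -51.50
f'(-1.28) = 3.36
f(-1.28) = 1.26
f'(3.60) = 47.08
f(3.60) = 66.22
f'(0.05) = 1.11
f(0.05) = 3.05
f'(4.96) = 84.72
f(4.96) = 154.59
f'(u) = 3*u^2 + 2*u + 1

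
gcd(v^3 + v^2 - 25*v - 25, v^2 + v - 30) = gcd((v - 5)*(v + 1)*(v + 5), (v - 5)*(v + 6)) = v - 5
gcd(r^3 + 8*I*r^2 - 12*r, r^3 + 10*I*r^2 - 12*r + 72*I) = r + 6*I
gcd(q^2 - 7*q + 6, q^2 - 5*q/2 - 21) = q - 6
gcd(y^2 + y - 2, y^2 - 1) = y - 1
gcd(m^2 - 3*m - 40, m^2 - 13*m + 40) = m - 8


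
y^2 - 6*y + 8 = (y - 4)*(y - 2)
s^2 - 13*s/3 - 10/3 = (s - 5)*(s + 2/3)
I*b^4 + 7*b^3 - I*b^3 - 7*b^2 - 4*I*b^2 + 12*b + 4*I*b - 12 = (b - 6*I)*(b - 2*I)*(b + I)*(I*b - I)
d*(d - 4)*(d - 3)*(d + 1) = d^4 - 6*d^3 + 5*d^2 + 12*d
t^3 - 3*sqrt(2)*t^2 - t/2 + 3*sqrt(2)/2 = (t - 3*sqrt(2))*(t - sqrt(2)/2)*(t + sqrt(2)/2)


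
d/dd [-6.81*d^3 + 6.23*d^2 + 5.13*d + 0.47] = -20.43*d^2 + 12.46*d + 5.13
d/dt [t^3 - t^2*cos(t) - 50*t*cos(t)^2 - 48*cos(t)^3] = t^2*sin(t) + 3*t^2 + 50*t*sin(2*t) - 2*t*cos(t) + 144*sin(t)*cos(t)^2 - 50*cos(t)^2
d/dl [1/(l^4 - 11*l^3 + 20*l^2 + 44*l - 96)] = (-4*l^3 + 33*l^2 - 40*l - 44)/(l^4 - 11*l^3 + 20*l^2 + 44*l - 96)^2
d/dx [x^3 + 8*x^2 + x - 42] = 3*x^2 + 16*x + 1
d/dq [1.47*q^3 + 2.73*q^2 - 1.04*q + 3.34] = 4.41*q^2 + 5.46*q - 1.04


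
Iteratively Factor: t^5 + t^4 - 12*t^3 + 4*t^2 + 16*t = (t - 2)*(t^4 + 3*t^3 - 6*t^2 - 8*t) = (t - 2)*(t + 4)*(t^3 - t^2 - 2*t) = t*(t - 2)*(t + 4)*(t^2 - t - 2) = t*(t - 2)^2*(t + 4)*(t + 1)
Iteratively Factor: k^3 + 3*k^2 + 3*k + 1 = (k + 1)*(k^2 + 2*k + 1) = (k + 1)^2*(k + 1)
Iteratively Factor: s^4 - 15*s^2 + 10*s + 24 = (s - 2)*(s^3 + 2*s^2 - 11*s - 12) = (s - 2)*(s + 4)*(s^2 - 2*s - 3) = (s - 3)*(s - 2)*(s + 4)*(s + 1)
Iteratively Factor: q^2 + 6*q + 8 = (q + 4)*(q + 2)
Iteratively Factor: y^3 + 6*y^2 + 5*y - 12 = (y + 3)*(y^2 + 3*y - 4) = (y - 1)*(y + 3)*(y + 4)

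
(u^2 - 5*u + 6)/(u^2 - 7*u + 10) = (u - 3)/(u - 5)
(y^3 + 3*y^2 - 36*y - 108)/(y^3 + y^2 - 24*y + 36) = (y^2 - 3*y - 18)/(y^2 - 5*y + 6)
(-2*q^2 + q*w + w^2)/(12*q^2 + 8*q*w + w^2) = (-q + w)/(6*q + w)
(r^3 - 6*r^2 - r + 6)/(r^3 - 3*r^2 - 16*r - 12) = (r - 1)/(r + 2)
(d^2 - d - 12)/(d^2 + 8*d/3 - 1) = 3*(d - 4)/(3*d - 1)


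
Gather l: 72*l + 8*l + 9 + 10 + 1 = 80*l + 20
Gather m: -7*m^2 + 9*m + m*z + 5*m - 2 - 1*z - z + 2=-7*m^2 + m*(z + 14) - 2*z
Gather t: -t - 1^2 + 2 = 1 - t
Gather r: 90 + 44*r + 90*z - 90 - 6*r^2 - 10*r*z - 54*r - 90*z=-6*r^2 + r*(-10*z - 10)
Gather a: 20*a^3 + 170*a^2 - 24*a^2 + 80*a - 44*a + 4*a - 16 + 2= 20*a^3 + 146*a^2 + 40*a - 14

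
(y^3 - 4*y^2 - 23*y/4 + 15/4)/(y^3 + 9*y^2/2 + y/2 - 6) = (2*y^2 - 11*y + 5)/(2*(y^2 + 3*y - 4))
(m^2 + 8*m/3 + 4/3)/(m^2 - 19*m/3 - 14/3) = (m + 2)/(m - 7)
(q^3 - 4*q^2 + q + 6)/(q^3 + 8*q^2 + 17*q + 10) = (q^2 - 5*q + 6)/(q^2 + 7*q + 10)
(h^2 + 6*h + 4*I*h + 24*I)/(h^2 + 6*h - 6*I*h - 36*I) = (h + 4*I)/(h - 6*I)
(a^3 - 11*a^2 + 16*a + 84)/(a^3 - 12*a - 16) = (a^2 - 13*a + 42)/(a^2 - 2*a - 8)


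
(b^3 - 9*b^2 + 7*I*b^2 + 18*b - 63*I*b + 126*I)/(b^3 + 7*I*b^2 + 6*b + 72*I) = (b^3 + b^2*(-9 + 7*I) + b*(18 - 63*I) + 126*I)/(b^3 + 7*I*b^2 + 6*b + 72*I)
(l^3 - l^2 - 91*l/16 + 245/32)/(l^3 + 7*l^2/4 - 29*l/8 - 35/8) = (l - 7/4)/(l + 1)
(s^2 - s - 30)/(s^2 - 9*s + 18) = (s + 5)/(s - 3)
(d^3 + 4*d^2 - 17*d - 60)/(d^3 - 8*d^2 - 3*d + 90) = (d^2 + d - 20)/(d^2 - 11*d + 30)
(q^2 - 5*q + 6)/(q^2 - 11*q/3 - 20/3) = 3*(-q^2 + 5*q - 6)/(-3*q^2 + 11*q + 20)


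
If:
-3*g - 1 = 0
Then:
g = -1/3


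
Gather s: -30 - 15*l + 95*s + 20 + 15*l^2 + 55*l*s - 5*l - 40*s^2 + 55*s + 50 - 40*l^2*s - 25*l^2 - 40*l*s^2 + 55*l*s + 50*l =-10*l^2 + 30*l + s^2*(-40*l - 40) + s*(-40*l^2 + 110*l + 150) + 40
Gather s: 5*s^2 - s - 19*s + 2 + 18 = 5*s^2 - 20*s + 20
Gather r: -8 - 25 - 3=-36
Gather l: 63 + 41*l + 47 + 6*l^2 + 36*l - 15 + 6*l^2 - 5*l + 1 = 12*l^2 + 72*l + 96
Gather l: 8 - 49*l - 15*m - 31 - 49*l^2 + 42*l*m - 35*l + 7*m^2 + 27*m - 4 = -49*l^2 + l*(42*m - 84) + 7*m^2 + 12*m - 27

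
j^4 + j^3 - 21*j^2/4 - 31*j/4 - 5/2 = (j - 5/2)*(j + 1/2)*(j + 1)*(j + 2)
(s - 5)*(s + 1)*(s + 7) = s^3 + 3*s^2 - 33*s - 35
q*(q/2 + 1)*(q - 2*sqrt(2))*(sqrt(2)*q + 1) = sqrt(2)*q^4/2 - 3*q^3/2 + sqrt(2)*q^3 - 3*q^2 - sqrt(2)*q^2 - 2*sqrt(2)*q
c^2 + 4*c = c*(c + 4)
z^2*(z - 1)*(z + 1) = z^4 - z^2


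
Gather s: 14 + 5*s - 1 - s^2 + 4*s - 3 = -s^2 + 9*s + 10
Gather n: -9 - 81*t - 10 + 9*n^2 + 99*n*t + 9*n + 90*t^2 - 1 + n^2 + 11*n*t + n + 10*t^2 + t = 10*n^2 + n*(110*t + 10) + 100*t^2 - 80*t - 20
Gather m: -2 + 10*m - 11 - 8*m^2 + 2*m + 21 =-8*m^2 + 12*m + 8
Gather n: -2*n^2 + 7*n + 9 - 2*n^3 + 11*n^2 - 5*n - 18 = -2*n^3 + 9*n^2 + 2*n - 9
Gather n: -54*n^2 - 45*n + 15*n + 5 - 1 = -54*n^2 - 30*n + 4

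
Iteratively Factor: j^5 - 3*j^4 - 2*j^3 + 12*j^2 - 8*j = (j - 2)*(j^4 - j^3 - 4*j^2 + 4*j) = (j - 2)*(j + 2)*(j^3 - 3*j^2 + 2*j) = (j - 2)*(j - 1)*(j + 2)*(j^2 - 2*j) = j*(j - 2)*(j - 1)*(j + 2)*(j - 2)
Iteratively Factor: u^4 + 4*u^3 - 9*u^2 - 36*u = (u + 4)*(u^3 - 9*u) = u*(u + 4)*(u^2 - 9) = u*(u + 3)*(u + 4)*(u - 3)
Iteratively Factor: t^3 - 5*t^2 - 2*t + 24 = (t - 4)*(t^2 - t - 6) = (t - 4)*(t - 3)*(t + 2)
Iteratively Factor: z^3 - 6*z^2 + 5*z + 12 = (z - 3)*(z^2 - 3*z - 4) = (z - 4)*(z - 3)*(z + 1)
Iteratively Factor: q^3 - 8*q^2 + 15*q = (q - 3)*(q^2 - 5*q) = (q - 5)*(q - 3)*(q)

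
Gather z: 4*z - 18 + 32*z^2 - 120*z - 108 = 32*z^2 - 116*z - 126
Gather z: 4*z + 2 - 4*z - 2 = 0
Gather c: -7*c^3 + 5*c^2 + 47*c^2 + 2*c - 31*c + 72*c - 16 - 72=-7*c^3 + 52*c^2 + 43*c - 88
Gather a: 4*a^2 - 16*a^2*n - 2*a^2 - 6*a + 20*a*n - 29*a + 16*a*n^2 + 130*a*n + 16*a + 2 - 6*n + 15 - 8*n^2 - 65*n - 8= a^2*(2 - 16*n) + a*(16*n^2 + 150*n - 19) - 8*n^2 - 71*n + 9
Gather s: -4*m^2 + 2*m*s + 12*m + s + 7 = -4*m^2 + 12*m + s*(2*m + 1) + 7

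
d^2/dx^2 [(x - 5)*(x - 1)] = 2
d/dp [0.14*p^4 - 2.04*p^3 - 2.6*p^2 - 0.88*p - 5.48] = 0.56*p^3 - 6.12*p^2 - 5.2*p - 0.88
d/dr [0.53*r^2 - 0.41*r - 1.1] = 1.06*r - 0.41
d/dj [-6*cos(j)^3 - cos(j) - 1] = (18*cos(j)^2 + 1)*sin(j)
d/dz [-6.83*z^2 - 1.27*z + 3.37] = -13.66*z - 1.27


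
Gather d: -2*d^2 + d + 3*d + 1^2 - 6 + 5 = -2*d^2 + 4*d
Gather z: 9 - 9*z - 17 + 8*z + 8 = -z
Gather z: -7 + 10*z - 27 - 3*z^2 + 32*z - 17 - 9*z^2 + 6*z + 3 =-12*z^2 + 48*z - 48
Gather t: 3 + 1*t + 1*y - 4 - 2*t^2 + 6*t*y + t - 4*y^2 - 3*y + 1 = -2*t^2 + t*(6*y + 2) - 4*y^2 - 2*y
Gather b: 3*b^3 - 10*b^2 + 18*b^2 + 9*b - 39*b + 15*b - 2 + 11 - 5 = 3*b^3 + 8*b^2 - 15*b + 4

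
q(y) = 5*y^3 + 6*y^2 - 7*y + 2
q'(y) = 15*y^2 + 12*y - 7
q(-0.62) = 7.45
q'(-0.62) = -8.67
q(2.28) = 76.49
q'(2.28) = 98.34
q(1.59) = 26.14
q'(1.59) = 50.00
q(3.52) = 269.77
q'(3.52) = 221.10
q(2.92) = 157.20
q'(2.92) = 155.94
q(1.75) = 34.92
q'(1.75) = 59.94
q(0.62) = 1.16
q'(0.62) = 6.21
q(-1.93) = 1.91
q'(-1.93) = 25.71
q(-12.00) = -7690.00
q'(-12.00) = 2009.00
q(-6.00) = -820.00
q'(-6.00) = 461.00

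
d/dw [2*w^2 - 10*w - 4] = 4*w - 10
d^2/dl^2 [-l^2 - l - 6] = -2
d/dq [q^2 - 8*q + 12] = 2*q - 8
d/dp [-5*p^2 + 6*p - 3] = 6 - 10*p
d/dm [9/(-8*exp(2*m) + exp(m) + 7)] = (144*exp(m) - 9)*exp(m)/(-8*exp(2*m) + exp(m) + 7)^2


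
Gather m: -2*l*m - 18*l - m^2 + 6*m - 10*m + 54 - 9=-18*l - m^2 + m*(-2*l - 4) + 45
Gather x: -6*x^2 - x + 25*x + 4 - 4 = -6*x^2 + 24*x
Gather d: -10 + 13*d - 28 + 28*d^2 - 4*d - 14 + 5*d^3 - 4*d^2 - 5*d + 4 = 5*d^3 + 24*d^2 + 4*d - 48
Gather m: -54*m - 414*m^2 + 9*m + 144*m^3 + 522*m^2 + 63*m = 144*m^3 + 108*m^2 + 18*m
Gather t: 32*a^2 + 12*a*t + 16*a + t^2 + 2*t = 32*a^2 + 16*a + t^2 + t*(12*a + 2)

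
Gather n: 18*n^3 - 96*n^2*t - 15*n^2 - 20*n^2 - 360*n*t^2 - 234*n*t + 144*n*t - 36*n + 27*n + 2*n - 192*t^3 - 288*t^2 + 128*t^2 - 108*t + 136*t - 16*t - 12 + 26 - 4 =18*n^3 + n^2*(-96*t - 35) + n*(-360*t^2 - 90*t - 7) - 192*t^3 - 160*t^2 + 12*t + 10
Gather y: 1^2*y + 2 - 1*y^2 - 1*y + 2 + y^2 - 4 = 0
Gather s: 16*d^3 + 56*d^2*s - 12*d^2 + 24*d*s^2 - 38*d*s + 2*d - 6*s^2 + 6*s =16*d^3 - 12*d^2 + 2*d + s^2*(24*d - 6) + s*(56*d^2 - 38*d + 6)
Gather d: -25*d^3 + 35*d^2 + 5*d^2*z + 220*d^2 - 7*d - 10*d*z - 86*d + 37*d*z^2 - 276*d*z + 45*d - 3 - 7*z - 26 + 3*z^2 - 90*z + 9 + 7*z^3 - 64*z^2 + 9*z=-25*d^3 + d^2*(5*z + 255) + d*(37*z^2 - 286*z - 48) + 7*z^3 - 61*z^2 - 88*z - 20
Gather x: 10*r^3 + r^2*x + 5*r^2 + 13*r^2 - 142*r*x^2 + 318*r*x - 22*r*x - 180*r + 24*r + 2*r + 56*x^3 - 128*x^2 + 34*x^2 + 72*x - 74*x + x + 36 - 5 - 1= 10*r^3 + 18*r^2 - 154*r + 56*x^3 + x^2*(-142*r - 94) + x*(r^2 + 296*r - 1) + 30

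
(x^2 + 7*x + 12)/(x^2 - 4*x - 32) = (x + 3)/(x - 8)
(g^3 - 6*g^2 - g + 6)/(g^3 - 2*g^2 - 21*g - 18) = (g - 1)/(g + 3)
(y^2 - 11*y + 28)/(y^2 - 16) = (y - 7)/(y + 4)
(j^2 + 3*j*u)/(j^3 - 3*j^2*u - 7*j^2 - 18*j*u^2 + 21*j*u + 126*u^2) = j/(j^2 - 6*j*u - 7*j + 42*u)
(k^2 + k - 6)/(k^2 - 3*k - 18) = (k - 2)/(k - 6)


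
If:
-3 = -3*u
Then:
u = 1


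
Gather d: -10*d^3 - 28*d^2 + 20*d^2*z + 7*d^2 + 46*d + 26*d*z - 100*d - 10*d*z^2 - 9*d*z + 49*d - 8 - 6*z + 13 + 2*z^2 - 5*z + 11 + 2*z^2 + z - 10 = -10*d^3 + d^2*(20*z - 21) + d*(-10*z^2 + 17*z - 5) + 4*z^2 - 10*z + 6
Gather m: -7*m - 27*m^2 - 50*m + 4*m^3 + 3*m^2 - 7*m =4*m^3 - 24*m^2 - 64*m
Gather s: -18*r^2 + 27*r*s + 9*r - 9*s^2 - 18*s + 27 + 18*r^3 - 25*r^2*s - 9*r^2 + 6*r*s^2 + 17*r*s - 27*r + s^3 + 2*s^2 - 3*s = 18*r^3 - 27*r^2 - 18*r + s^3 + s^2*(6*r - 7) + s*(-25*r^2 + 44*r - 21) + 27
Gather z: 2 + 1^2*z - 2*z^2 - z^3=-z^3 - 2*z^2 + z + 2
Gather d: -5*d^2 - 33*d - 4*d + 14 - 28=-5*d^2 - 37*d - 14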